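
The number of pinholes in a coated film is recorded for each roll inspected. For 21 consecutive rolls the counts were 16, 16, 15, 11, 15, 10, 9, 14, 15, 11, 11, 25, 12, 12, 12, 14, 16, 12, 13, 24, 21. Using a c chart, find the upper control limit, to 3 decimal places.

c̄ = (16 + 16 + 15 + 11 + 15 + 10 + 9 + 14 + 15 + 11 + 11 + 25 + 12 + 12 + 12 + 14 + 16 + 12 + 13 + 24 + 21) / 21 = 304 / 21 = 14.4762
UCL = c̄ + 3√c̄ = 14.4762 + 3 × √14.4762 = 14.4762 + 3 × 3.8048 = 25.8905

25.890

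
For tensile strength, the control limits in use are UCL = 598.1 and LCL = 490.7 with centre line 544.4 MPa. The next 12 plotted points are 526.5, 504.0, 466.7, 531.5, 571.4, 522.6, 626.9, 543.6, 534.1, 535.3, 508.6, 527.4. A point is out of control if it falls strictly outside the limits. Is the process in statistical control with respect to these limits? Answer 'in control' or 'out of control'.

Compare each point to [490.7, 598.1]: sample 3 = 466.7 < LCL; sample 7 = 626.9 > UCL.

out of control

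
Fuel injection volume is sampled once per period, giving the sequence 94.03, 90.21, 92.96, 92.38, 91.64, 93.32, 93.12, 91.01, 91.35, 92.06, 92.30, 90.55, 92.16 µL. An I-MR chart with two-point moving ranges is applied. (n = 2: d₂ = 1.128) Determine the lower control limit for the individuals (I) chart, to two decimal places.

X̄ = (94.03 + 90.21 + 92.96 + 92.38 + 91.64 + 93.32 + 93.12 + 91.01 + 91.35 + 92.06 + 92.30 + 90.55 + 92.16) / 13 = 92.0838
Moving ranges: 3.82, 2.75, 0.58, 0.74, 1.68, 0.20, 2.11, 0.34, 0.71, 0.24, 1.75, 1.61; M̄R̄ = 16.5300 / 12 = 1.3775
LCL = X̄ − 3·M̄R̄/d₂ = 92.0838 − 3 × 1.3775 / 1.128 = 88.4203

88.42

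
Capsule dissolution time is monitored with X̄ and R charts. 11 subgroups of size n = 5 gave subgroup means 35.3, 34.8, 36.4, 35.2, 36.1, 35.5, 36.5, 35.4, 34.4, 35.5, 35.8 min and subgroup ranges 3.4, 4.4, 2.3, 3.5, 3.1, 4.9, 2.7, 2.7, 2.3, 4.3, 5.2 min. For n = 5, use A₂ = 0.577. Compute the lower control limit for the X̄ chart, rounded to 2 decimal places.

33.50

X̄̄ = (35.3 + 34.8 + 36.4 + 35.2 + 36.1 + 35.5 + 36.5 + 35.4 + 34.4 + 35.5 + 35.8) / 11 = 390.9000 / 11 = 35.5364
R̄ = (3.4 + 4.4 + 2.3 + 3.5 + 3.1 + 4.9 + 2.7 + 2.7 + 2.3 + 4.3 + 5.2) / 11 = 38.8000 / 11 = 3.5273
LCL = X̄̄ − A₂·R̄ = 35.5364 − 0.577 × 3.5273 = 33.5011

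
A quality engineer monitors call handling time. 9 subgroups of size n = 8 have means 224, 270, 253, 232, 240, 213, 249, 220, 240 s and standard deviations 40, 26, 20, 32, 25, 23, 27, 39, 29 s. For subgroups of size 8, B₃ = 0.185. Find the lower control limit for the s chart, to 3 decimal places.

5.365

s̄ = (40 + 26 + 20 + 32 + 25 + 23 + 27 + 39 + 29) / 9 = 29.0000
LCL_s = B₃·s̄ = 0.185 × 29.0000 = 5.3650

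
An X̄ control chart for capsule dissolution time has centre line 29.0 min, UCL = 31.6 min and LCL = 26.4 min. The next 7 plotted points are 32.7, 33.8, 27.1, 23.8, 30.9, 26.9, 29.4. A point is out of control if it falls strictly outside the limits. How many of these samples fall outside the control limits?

3

Compare each point to [26.4, 31.6]: sample 1 = 32.7 > UCL; sample 2 = 33.8 > UCL; sample 4 = 23.8 < LCL.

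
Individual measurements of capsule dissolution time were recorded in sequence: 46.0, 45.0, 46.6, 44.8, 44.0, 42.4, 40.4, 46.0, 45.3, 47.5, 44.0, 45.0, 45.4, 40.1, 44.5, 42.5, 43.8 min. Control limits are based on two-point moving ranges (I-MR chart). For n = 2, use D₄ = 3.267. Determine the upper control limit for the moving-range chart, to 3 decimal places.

7.187

Moving ranges: 1.0, 1.6, 1.8, 0.8, 1.6, 2.0, 5.6, 0.7, 2.2, 3.5, 1.0, 0.4, 5.3, 4.4, 2.0, 1.3; M̄R̄ = 35.2000 / 16 = 2.2000
UCL_MR = D₄·M̄R̄ = 3.267 × 2.2000 = 7.1874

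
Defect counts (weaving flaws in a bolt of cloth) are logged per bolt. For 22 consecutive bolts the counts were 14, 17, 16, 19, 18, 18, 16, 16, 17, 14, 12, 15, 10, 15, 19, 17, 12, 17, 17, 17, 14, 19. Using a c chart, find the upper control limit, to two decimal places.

c̄ = (14 + 17 + 16 + 19 + 18 + 18 + 16 + 16 + 17 + 14 + 12 + 15 + 10 + 15 + 19 + 17 + 12 + 17 + 17 + 17 + 14 + 19) / 22 = 349 / 22 = 15.8636
UCL = c̄ + 3√c̄ = 15.8636 + 3 × √15.8636 = 15.8636 + 3 × 3.9829 = 27.8124

27.81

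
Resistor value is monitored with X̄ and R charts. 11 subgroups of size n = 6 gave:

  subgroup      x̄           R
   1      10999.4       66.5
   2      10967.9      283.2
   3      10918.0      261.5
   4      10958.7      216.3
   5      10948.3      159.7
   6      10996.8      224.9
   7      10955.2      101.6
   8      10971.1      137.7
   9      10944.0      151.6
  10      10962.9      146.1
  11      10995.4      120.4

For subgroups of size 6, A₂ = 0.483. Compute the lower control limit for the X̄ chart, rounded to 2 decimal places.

X̄̄ = (10999.4 + 10967.9 + 10918.0 + 10958.7 + 10948.3 + 10996.8 + 10955.2 + 10971.1 + 10944.0 + 10962.9 + 10995.4) / 11 = 120617.7000 / 11 = 10965.2455
R̄ = (66.5 + 283.2 + 261.5 + 216.3 + 159.7 + 224.9 + 101.6 + 137.7 + 151.6 + 146.1 + 120.4) / 11 = 1869.5000 / 11 = 169.9545
LCL = X̄̄ − A₂·R̄ = 10965.2455 − 0.483 × 169.9545 = 10883.1574

10883.16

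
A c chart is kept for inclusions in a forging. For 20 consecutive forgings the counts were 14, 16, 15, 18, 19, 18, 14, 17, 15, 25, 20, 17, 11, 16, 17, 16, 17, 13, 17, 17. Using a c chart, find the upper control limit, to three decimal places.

c̄ = (14 + 16 + 15 + 18 + 19 + 18 + 14 + 17 + 15 + 25 + 20 + 17 + 11 + 16 + 17 + 16 + 17 + 13 + 17 + 17) / 20 = 332 / 20 = 16.6000
UCL = c̄ + 3√c̄ = 16.6000 + 3 × √16.6000 = 16.6000 + 3 × 4.0743 = 28.8229

28.823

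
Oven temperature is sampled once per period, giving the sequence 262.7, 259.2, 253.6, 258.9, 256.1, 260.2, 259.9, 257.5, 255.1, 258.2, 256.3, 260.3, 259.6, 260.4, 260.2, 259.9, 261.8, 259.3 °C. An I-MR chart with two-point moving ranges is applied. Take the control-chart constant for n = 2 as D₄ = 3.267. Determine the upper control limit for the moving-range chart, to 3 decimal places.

8.033

Moving ranges: 3.5, 5.6, 5.3, 2.8, 4.1, 0.3, 2.4, 2.4, 3.1, 1.9, 4.0, 0.7, 0.8, 0.2, 0.3, 1.9, 2.5; M̄R̄ = 41.8000 / 17 = 2.4588
UCL_MR = D₄·M̄R̄ = 3.267 × 2.4588 = 8.0330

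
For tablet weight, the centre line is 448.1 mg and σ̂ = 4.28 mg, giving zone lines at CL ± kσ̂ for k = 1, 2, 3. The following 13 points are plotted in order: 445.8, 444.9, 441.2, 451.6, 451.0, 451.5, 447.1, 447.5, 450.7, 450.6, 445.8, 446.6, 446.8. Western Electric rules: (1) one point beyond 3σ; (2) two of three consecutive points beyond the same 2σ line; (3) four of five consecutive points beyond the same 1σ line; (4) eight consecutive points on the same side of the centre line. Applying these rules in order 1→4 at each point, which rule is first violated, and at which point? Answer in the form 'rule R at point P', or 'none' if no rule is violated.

none

Zone of each point (C = within 1σ̂, B = 1σ̂–2σ̂, A = 2σ̂–3σ̂, * = beyond 3σ̂; sign = side of CL): 1:-C, 2:-C, 3:-B, 4:+C, 5:+C, 6:+C, 7:-C, 8:-C, 9:+C, 10:+C, 11:-C, 12:-C, 13:-C
No rule fires across all 13 points.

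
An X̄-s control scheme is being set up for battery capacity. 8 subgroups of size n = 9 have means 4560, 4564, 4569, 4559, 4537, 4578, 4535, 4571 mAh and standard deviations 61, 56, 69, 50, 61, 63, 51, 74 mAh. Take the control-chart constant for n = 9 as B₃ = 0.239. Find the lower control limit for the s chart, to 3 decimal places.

s̄ = (61 + 56 + 69 + 50 + 61 + 63 + 51 + 74) / 8 = 60.6250
LCL_s = B₃·s̄ = 0.239 × 60.6250 = 14.4894

14.489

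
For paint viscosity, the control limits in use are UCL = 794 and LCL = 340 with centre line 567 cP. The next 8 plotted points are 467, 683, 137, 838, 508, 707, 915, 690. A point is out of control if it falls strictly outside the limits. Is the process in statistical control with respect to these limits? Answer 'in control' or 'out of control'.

Compare each point to [340, 794]: sample 3 = 137 < LCL; sample 4 = 838 > UCL; sample 7 = 915 > UCL.

out of control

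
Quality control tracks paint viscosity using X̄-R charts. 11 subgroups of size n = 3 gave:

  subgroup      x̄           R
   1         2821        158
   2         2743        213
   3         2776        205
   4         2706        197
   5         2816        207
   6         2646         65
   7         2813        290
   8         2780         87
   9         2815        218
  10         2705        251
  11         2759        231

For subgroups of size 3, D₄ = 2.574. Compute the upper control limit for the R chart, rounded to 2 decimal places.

R̄ = (158 + 213 + 205 + 197 + 207 + 65 + 290 + 87 + 218 + 251 + 231) / 11 = 2122.0000 / 11 = 192.9091
UCL_R = D₄·R̄ = 2.574 × 192.9091 = 496.5480

496.55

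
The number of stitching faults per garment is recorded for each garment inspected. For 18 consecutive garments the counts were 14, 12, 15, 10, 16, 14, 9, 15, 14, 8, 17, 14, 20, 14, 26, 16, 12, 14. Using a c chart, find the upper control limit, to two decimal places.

c̄ = (14 + 12 + 15 + 10 + 16 + 14 + 9 + 15 + 14 + 8 + 17 + 14 + 20 + 14 + 26 + 16 + 12 + 14) / 18 = 260 / 18 = 14.4444
UCL = c̄ + 3√c̄ = 14.4444 + 3 × √14.4444 = 14.4444 + 3 × 3.8006 = 25.8462

25.85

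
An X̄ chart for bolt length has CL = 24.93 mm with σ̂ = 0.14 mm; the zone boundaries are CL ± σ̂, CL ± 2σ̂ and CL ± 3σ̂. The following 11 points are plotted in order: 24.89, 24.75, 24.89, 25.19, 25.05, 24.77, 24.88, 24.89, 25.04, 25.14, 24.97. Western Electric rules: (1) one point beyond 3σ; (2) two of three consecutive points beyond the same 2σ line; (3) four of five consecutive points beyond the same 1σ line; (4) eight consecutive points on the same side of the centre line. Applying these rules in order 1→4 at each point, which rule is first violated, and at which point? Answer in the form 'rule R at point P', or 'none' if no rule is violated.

Zone of each point (C = within 1σ̂, B = 1σ̂–2σ̂, A = 2σ̂–3σ̂, * = beyond 3σ̂; sign = side of CL): 1:-C, 2:-B, 3:-C, 4:+B, 5:+C, 6:-B, 7:-C, 8:-C, 9:+C, 10:+B, 11:+C
No rule fires across all 11 points.

none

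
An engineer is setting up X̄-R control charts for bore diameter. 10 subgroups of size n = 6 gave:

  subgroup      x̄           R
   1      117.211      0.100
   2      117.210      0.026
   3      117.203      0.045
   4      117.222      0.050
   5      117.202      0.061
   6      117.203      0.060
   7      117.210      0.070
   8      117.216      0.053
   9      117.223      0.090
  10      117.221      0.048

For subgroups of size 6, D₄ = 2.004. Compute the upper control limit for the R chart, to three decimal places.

0.121

R̄ = (0.100 + 0.026 + 0.045 + 0.050 + 0.061 + 0.060 + 0.070 + 0.053 + 0.090 + 0.048) / 10 = 0.6030 / 10 = 0.0603
UCL_R = D₄·R̄ = 2.004 × 0.0603 = 0.1208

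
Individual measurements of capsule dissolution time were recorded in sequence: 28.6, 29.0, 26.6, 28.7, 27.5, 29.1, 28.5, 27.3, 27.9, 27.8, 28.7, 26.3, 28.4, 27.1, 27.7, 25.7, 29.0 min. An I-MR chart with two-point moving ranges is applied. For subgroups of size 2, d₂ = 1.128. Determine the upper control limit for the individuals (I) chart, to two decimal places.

X̄ = (28.6 + 29.0 + 26.6 + 28.7 + 27.5 + 29.1 + 28.5 + 27.3 + 27.9 + 27.8 + 28.7 + 26.3 + 28.4 + 27.1 + 27.7 + 25.7 + 29.0) / 17 = 27.8765
Moving ranges: 0.4, 2.4, 2.1, 1.2, 1.6, 0.6, 1.2, 0.6, 0.1, 0.9, 2.4, 2.1, 1.3, 0.6, 2.0, 3.3; M̄R̄ = 22.8000 / 16 = 1.4250
UCL = X̄ + 3·M̄R̄/d₂ = 27.8765 + 3 × 1.4250 / 1.128 = 31.6664

31.67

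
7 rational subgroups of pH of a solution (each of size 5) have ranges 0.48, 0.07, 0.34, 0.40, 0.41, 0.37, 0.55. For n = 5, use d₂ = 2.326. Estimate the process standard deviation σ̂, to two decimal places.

0.16

R̄ = (0.48 + 0.07 + 0.34 + 0.40 + 0.41 + 0.37 + 0.55) / 7 = 0.3743
σ̂ = R̄ / d₂ = 0.3743 / 2.326 = 0.1609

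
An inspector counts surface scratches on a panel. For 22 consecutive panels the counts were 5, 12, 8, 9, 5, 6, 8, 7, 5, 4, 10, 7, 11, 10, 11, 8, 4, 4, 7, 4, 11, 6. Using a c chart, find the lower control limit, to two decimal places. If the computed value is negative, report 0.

0.00

c̄ = (5 + 12 + 8 + 9 + 5 + 6 + 8 + 7 + 5 + 4 + 10 + 7 + 11 + 10 + 11 + 8 + 4 + 4 + 7 + 4 + 11 + 6) / 22 = 162 / 22 = 7.3636
LCL = c̄ − 3√c̄ = 7.3636 − 3 × 2.7136 = -0.7772 → 0 (cannot be negative)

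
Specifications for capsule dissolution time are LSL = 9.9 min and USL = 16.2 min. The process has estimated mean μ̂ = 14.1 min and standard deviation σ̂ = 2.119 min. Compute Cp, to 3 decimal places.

Cp = (USL − LSL) / (6σ̂) = (16.2 − 9.9) / (6 × 2.119) = 6.3000 / 12.7140 = 0.4955

0.496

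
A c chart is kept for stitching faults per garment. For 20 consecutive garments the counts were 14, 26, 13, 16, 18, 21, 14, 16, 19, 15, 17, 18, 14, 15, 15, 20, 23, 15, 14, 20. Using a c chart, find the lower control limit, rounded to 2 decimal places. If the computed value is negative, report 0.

4.73

c̄ = (14 + 26 + 13 + 16 + 18 + 21 + 14 + 16 + 19 + 15 + 17 + 18 + 14 + 15 + 15 + 20 + 23 + 15 + 14 + 20) / 20 = 343 / 20 = 17.1500
LCL = c̄ − 3√c̄ = 17.1500 − 3 × 4.1413 = 4.7262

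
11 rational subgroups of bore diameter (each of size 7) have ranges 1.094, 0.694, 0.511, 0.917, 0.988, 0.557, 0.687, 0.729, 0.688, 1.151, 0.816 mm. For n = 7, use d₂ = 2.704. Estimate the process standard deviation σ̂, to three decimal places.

R̄ = (1.094 + 0.694 + 0.511 + 0.917 + 0.988 + 0.557 + 0.687 + 0.729 + 0.688 + 1.151 + 0.816) / 11 = 0.8029
σ̂ = R̄ / d₂ = 0.8029 / 2.704 = 0.2969

0.297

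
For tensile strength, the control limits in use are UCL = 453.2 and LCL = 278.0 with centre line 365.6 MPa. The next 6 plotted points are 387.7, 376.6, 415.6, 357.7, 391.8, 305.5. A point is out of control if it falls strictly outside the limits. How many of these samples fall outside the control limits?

0

All 6 points lie within [278.0, 453.2].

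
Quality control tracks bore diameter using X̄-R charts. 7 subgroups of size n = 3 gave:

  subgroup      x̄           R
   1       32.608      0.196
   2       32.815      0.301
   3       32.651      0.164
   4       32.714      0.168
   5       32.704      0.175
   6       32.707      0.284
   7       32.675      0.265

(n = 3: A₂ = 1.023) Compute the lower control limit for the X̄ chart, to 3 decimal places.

32.469

X̄̄ = (32.608 + 32.815 + 32.651 + 32.714 + 32.704 + 32.707 + 32.675) / 7 = 228.8740 / 7 = 32.6963
R̄ = (0.196 + 0.301 + 0.164 + 0.168 + 0.175 + 0.284 + 0.265) / 7 = 1.5530 / 7 = 0.2219
LCL = X̄̄ − A₂·R̄ = 32.6963 − 1.023 × 0.2219 = 32.4693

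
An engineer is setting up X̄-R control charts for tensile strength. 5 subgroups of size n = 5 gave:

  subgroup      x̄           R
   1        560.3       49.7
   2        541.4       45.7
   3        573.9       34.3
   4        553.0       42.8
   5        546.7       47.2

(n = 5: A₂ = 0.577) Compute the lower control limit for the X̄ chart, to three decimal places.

X̄̄ = (560.3 + 541.4 + 573.9 + 553.0 + 546.7) / 5 = 2775.3000 / 5 = 555.0600
R̄ = (49.7 + 45.7 + 34.3 + 42.8 + 47.2) / 5 = 219.7000 / 5 = 43.9400
LCL = X̄̄ − A₂·R̄ = 555.0600 − 0.577 × 43.9400 = 529.7066

529.707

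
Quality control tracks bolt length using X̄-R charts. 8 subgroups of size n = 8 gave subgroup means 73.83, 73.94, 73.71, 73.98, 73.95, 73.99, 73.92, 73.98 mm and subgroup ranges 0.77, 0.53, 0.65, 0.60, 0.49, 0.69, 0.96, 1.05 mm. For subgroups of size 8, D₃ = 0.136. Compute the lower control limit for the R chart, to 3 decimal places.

R̄ = (0.77 + 0.53 + 0.65 + 0.60 + 0.49 + 0.69 + 0.96 + 1.05) / 8 = 5.7400 / 8 = 0.7175
LCL_R = D₃·R̄ = 0.136 × 0.7175 = 0.0976

0.098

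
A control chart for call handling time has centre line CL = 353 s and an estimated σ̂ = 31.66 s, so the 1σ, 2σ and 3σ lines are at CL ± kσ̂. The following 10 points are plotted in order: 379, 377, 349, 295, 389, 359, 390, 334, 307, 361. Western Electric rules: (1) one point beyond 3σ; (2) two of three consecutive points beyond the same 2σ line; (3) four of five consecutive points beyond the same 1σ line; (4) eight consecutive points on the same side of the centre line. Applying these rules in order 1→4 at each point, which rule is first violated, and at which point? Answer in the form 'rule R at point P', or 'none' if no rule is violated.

none

Zone of each point (C = within 1σ̂, B = 1σ̂–2σ̂, A = 2σ̂–3σ̂, * = beyond 3σ̂; sign = side of CL): 1:+C, 2:+C, 3:-C, 4:-B, 5:+B, 6:+C, 7:+B, 8:-C, 9:-B, 10:+C
No rule fires across all 10 points.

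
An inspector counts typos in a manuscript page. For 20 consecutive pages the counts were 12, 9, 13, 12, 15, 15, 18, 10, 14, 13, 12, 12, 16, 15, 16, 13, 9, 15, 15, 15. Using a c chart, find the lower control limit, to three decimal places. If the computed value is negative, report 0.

2.448

c̄ = (12 + 9 + 13 + 12 + 15 + 15 + 18 + 10 + 14 + 13 + 12 + 12 + 16 + 15 + 16 + 13 + 9 + 15 + 15 + 15) / 20 = 269 / 20 = 13.4500
LCL = c̄ − 3√c̄ = 13.4500 − 3 × 3.6674 = 2.4477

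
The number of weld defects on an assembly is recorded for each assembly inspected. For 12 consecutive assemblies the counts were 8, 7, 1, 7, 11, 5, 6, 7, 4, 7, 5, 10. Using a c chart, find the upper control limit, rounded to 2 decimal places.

14.15

c̄ = (8 + 7 + 1 + 7 + 11 + 5 + 6 + 7 + 4 + 7 + 5 + 10) / 12 = 78 / 12 = 6.5000
UCL = c̄ + 3√c̄ = 6.5000 + 3 × √6.5000 = 6.5000 + 3 × 2.5495 = 14.1485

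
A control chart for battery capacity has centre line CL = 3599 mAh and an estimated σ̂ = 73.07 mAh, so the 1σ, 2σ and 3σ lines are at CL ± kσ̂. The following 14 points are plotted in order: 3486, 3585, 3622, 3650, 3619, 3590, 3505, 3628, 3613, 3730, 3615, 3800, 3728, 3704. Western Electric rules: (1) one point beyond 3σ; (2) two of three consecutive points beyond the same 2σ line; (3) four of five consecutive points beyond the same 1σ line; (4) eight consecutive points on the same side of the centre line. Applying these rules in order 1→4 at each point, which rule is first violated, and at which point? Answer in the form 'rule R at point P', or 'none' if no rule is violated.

Zone of each point (C = within 1σ̂, B = 1σ̂–2σ̂, A = 2σ̂–3σ̂, * = beyond 3σ̂; sign = side of CL): 1:-B, 2:-C, 3:+C, 4:+C, 5:+C, 6:-C, 7:-B, 8:+C, 9:+C, 10:+B, 11:+C, 12:+A, 13:+B, 14:+B
Rule 3 (four of five consecutive points beyond the same 1σ limit) is satisfied at point 14.

rule 3 at point 14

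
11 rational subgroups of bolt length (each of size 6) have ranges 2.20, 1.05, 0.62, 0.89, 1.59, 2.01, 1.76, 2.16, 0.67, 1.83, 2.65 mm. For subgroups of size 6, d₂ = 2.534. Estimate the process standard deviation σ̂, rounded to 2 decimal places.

R̄ = (2.20 + 1.05 + 0.62 + 0.89 + 1.59 + 2.01 + 1.76 + 2.16 + 0.67 + 1.83 + 2.65) / 11 = 1.5845
σ̂ = R̄ / d₂ = 1.5845 / 2.534 = 0.6253

0.63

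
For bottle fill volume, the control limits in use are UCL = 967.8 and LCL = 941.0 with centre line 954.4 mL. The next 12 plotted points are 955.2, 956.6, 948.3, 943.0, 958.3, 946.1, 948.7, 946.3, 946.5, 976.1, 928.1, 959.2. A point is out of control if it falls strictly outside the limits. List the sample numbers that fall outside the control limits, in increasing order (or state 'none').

Compare each point to [941.0, 967.8]: sample 10 = 976.1 > UCL; sample 11 = 928.1 < LCL.

10, 11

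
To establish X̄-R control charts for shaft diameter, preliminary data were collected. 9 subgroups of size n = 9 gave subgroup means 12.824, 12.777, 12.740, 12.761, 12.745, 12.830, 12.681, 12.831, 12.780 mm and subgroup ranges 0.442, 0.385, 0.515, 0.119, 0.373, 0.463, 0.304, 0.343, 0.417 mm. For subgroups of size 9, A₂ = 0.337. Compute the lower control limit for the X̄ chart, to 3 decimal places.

12.648

X̄̄ = (12.824 + 12.777 + 12.740 + 12.761 + 12.745 + 12.830 + 12.681 + 12.831 + 12.780) / 9 = 114.9690 / 9 = 12.7743
R̄ = (0.442 + 0.385 + 0.515 + 0.119 + 0.373 + 0.463 + 0.304 + 0.343 + 0.417) / 9 = 3.3610 / 9 = 0.3734
LCL = X̄̄ − A₂·R̄ = 12.7743 − 0.337 × 0.3734 = 12.6485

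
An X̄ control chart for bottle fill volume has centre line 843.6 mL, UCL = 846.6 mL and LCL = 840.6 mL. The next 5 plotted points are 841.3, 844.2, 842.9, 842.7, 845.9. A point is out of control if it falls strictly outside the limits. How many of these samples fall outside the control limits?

All 5 points lie within [840.6, 846.6].

0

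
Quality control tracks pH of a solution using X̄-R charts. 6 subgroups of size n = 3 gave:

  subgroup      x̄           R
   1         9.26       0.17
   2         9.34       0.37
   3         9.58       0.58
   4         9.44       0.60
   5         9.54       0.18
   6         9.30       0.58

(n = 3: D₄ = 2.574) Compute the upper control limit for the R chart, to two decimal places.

1.06

R̄ = (0.17 + 0.37 + 0.58 + 0.60 + 0.18 + 0.58) / 6 = 2.4800 / 6 = 0.4133
UCL_R = D₄·R̄ = 2.574 × 0.4133 = 1.0639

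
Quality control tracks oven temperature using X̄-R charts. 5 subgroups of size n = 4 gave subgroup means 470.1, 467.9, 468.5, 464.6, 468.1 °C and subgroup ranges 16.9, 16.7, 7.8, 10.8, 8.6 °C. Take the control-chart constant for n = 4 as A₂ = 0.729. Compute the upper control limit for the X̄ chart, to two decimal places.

X̄̄ = (470.1 + 467.9 + 468.5 + 464.6 + 468.1) / 5 = 2339.2000 / 5 = 467.8400
R̄ = (16.9 + 16.7 + 7.8 + 10.8 + 8.6) / 5 = 60.8000 / 5 = 12.1600
UCL = X̄̄ + A₂·R̄ = 467.8400 + 0.729 × 12.1600 = 476.7046

476.70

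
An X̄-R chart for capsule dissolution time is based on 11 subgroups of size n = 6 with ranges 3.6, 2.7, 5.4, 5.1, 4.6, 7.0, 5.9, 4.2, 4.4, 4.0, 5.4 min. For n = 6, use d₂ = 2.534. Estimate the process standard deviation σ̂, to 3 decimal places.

R̄ = (3.6 + 2.7 + 5.4 + 5.1 + 4.6 + 7.0 + 5.9 + 4.2 + 4.4 + 4.0 + 5.4) / 11 = 4.7545
σ̂ = R̄ / d₂ = 4.7545 / 2.534 = 1.8763

1.876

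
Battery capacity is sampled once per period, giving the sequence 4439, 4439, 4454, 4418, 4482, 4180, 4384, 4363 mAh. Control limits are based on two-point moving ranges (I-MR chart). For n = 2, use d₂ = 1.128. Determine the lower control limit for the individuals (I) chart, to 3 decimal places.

4150.954

X̄ = (4439 + 4439 + 4454 + 4418 + 4482 + 4180 + 4384 + 4363) / 8 = 4394.8750
Moving ranges: 0, 15, 36, 64, 302, 204, 21; M̄R̄ = 642.0000 / 7 = 91.7143
LCL = X̄ − 3·M̄R̄/d₂ = 4394.8750 − 3 × 91.7143 / 1.128 = 4150.9540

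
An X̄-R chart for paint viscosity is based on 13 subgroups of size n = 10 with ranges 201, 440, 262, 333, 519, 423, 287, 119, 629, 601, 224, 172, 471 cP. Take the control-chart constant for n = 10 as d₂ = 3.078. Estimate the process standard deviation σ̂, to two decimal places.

R̄ = (201 + 440 + 262 + 333 + 519 + 423 + 287 + 119 + 629 + 601 + 224 + 172 + 471) / 13 = 360.0769
σ̂ = R̄ / d₂ = 360.0769 / 3.078 = 116.9841

116.98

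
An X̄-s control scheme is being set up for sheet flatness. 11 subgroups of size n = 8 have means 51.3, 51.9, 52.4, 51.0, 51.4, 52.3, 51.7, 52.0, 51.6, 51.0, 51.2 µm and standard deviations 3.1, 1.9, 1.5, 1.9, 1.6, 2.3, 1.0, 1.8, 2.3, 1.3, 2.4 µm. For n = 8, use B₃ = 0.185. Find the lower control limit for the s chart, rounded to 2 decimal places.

s̄ = (3.1 + 1.9 + 1.5 + 1.9 + 1.6 + 2.3 + 1.0 + 1.8 + 2.3 + 1.3 + 2.4) / 11 = 1.9182
LCL_s = B₃·s̄ = 0.185 × 1.9182 = 0.3549

0.35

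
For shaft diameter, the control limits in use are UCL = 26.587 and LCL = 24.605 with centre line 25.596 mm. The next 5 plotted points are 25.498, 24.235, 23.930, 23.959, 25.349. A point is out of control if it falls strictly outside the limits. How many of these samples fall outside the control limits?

Compare each point to [24.605, 26.587]: sample 2 = 24.235 < LCL; sample 3 = 23.930 < LCL; sample 4 = 23.959 < LCL.

3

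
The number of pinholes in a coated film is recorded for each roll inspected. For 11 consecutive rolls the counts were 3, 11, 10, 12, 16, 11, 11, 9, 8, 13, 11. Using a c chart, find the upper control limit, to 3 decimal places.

20.155

c̄ = (3 + 11 + 10 + 12 + 16 + 11 + 11 + 9 + 8 + 13 + 11) / 11 = 115 / 11 = 10.4545
UCL = c̄ + 3√c̄ = 10.4545 + 3 × √10.4545 = 10.4545 + 3 × 3.2333 = 20.1546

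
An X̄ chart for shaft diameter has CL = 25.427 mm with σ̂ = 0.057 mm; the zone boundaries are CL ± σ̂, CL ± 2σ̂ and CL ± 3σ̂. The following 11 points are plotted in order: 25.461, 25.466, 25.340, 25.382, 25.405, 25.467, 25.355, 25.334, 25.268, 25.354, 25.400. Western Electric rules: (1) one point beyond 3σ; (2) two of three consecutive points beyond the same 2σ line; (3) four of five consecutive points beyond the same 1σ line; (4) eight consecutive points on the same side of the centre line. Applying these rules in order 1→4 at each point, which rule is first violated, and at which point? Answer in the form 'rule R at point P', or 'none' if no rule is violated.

rule 3 at point 10

Zone of each point (C = within 1σ̂, B = 1σ̂–2σ̂, A = 2σ̂–3σ̂, * = beyond 3σ̂; sign = side of CL): 1:+C, 2:+C, 3:-B, 4:-C, 5:-C, 6:+C, 7:-B, 8:-B, 9:-A, 10:-B, 11:-C
Rule 3 (four of five consecutive points beyond the same 1σ limit) is satisfied at point 10.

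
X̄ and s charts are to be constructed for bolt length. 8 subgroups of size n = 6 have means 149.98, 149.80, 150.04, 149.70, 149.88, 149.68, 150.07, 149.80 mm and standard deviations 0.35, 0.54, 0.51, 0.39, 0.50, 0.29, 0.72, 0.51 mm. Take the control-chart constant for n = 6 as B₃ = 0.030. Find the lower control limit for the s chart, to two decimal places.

0.01

s̄ = (0.35 + 0.54 + 0.51 + 0.39 + 0.50 + 0.29 + 0.72 + 0.51) / 8 = 0.4763
LCL_s = B₃·s̄ = 0.030 × 0.4763 = 0.0143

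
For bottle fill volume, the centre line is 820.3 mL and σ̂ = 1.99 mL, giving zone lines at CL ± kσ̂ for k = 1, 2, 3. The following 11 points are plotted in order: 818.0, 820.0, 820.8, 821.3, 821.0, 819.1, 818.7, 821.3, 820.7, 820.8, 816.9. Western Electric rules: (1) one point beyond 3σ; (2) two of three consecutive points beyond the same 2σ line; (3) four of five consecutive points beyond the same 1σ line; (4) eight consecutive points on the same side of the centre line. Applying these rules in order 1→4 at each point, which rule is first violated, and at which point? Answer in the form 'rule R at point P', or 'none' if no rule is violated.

Zone of each point (C = within 1σ̂, B = 1σ̂–2σ̂, A = 2σ̂–3σ̂, * = beyond 3σ̂; sign = side of CL): 1:-B, 2:-C, 3:+C, 4:+C, 5:+C, 6:-C, 7:-C, 8:+C, 9:+C, 10:+C, 11:-B
No rule fires across all 11 points.

none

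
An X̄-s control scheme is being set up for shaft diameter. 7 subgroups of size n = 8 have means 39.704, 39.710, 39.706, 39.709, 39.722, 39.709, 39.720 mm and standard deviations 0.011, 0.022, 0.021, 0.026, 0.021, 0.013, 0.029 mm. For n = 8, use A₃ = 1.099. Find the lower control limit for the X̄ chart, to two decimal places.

X̄̄ = (39.704 + 39.710 + 39.706 + 39.709 + 39.722 + 39.709 + 39.720) / 7 = 39.7114
s̄ = (0.011 + 0.022 + 0.021 + 0.026 + 0.021 + 0.013 + 0.029) / 7 = 0.0204
LCL = X̄̄ − A₃·s̄ = 39.7114 − 1.099 × 0.0204 = 39.6890

39.69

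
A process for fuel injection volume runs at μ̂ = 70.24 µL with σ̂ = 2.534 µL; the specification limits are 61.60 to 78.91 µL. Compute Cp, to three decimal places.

Cp = (USL − LSL) / (6σ̂) = (78.91 − 61.60) / (6 × 2.534) = 17.3100 / 15.2040 = 1.1385

1.139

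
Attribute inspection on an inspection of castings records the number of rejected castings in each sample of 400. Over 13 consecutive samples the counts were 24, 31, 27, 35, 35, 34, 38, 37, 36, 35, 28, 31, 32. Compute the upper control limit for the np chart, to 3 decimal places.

48.940

p̄ = Σdᵢ / (k·n) = 423 / (13 × 400) = 0.08135
UCL = np̄ + 3·√(np̄(1−p̄)) = 32.5385 + 3 × √(32.5385×0.91865) = 32.5385 + 3 × 5.4673 = 48.9404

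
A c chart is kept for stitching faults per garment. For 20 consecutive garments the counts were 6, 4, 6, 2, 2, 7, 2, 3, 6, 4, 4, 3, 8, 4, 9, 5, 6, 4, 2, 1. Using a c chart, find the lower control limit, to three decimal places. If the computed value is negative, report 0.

c̄ = (6 + 4 + 6 + 2 + 2 + 7 + 2 + 3 + 6 + 4 + 4 + 3 + 8 + 4 + 9 + 5 + 6 + 4 + 2 + 1) / 20 = 88 / 20 = 4.4000
LCL = c̄ − 3√c̄ = 4.4000 − 3 × 2.0976 = -1.8929 → 0 (cannot be negative)

0.000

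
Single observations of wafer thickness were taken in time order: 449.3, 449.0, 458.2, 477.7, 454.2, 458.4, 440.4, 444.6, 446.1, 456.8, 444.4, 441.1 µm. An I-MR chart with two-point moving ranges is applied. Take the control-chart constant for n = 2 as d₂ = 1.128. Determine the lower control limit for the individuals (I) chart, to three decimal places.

X̄ = (449.3 + 449.0 + 458.2 + 477.7 + 454.2 + 458.4 + 440.4 + 444.6 + 446.1 + 456.8 + 444.4 + 441.1) / 12 = 451.6833
Moving ranges: 0.3, 9.2, 19.5, 23.5, 4.2, 18.0, 4.2, 1.5, 10.7, 12.4, 3.3; M̄R̄ = 106.8000 / 11 = 9.7091
LCL = X̄ − 3·M̄R̄/d₂ = 451.6833 − 3 × 9.7091 / 1.128 = 425.8613

425.861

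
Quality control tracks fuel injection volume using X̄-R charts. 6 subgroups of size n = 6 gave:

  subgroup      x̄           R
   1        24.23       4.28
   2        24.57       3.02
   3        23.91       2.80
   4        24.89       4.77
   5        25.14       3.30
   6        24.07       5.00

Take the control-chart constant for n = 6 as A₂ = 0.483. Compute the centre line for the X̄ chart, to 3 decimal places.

24.468

X̄̄ = (24.23 + 24.57 + 23.91 + 24.89 + 25.14 + 24.07) / 6 = 146.8100 / 6 = 24.4683
CL = X̄̄ = 24.4683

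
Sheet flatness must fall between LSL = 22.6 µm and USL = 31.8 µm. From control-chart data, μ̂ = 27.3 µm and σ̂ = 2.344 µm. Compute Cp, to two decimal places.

Cp = (USL − LSL) / (6σ̂) = (31.8 − 22.6) / (6 × 2.344) = 9.2000 / 14.0640 = 0.6542

0.65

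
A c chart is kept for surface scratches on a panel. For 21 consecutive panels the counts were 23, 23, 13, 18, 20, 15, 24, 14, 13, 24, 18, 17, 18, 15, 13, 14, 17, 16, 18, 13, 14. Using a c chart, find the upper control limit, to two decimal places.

29.56

c̄ = (23 + 23 + 13 + 18 + 20 + 15 + 24 + 14 + 13 + 24 + 18 + 17 + 18 + 15 + 13 + 14 + 17 + 16 + 18 + 13 + 14) / 21 = 360 / 21 = 17.1429
UCL = c̄ + 3√c̄ = 17.1429 + 3 × √17.1429 = 17.1429 + 3 × 4.1404 = 29.5640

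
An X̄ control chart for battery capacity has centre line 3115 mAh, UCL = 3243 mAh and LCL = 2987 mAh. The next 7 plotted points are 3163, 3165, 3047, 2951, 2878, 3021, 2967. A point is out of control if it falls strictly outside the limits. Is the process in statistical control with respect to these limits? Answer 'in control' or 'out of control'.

Compare each point to [2987, 3243]: sample 4 = 2951 < LCL; sample 5 = 2878 < LCL; sample 7 = 2967 < LCL.

out of control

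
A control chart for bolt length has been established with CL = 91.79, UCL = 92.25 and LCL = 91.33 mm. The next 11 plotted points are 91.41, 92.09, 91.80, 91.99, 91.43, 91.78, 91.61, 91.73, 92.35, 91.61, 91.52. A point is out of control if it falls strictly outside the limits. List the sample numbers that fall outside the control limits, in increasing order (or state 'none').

Compare each point to [91.33, 92.25]: sample 9 = 92.35 > UCL.

9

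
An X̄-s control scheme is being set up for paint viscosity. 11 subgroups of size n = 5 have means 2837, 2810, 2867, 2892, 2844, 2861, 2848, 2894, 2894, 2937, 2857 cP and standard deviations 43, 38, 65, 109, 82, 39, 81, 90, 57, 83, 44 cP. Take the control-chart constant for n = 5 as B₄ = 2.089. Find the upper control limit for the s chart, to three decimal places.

138.824

s̄ = (43 + 38 + 65 + 109 + 82 + 39 + 81 + 90 + 57 + 83 + 44) / 11 = 66.4545
UCL_s = B₄·s̄ = 2.089 × 66.4545 = 138.8235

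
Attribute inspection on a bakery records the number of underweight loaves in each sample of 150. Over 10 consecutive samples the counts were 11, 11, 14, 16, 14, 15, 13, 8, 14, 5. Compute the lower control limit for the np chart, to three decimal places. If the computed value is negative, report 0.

p̄ = Σdᵢ / (k·n) = 121 / (10 × 150) = 0.08067
LCL = np̄ − 3·√(np̄(1−p̄)) = 12.1000 − 3 × 3.3353 = 2.0942

2.094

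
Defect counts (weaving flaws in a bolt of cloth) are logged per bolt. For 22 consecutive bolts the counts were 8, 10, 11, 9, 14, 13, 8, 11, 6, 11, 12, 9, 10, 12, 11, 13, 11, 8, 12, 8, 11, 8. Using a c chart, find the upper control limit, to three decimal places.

c̄ = (8 + 10 + 11 + 9 + 14 + 13 + 8 + 11 + 6 + 11 + 12 + 9 + 10 + 12 + 11 + 13 + 11 + 8 + 12 + 8 + 11 + 8) / 22 = 226 / 22 = 10.2727
UCL = c̄ + 3√c̄ = 10.2727 + 3 × √10.2727 = 10.2727 + 3 × 3.2051 = 19.8881

19.888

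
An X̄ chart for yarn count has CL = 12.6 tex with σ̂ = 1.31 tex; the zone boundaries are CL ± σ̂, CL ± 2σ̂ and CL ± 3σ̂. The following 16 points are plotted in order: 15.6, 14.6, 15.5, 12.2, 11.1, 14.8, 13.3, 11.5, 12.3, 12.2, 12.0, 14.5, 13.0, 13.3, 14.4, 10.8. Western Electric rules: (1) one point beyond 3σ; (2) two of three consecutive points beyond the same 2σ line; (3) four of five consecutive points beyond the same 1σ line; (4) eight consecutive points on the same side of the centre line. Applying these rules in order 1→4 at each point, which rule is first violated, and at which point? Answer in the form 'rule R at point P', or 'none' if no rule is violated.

rule 2 at point 3

Zone of each point (C = within 1σ̂, B = 1σ̂–2σ̂, A = 2σ̂–3σ̂, * = beyond 3σ̂; sign = side of CL): 1:+A, 2:+B, 3:+A, 4:-C, 5:-B, 6:+B, 7:+C, 8:-C, 9:-C, 10:-C, 11:-C, 12:+B, 13:+C, 14:+C, 15:+B, 16:-B
Rule 2 (two of three consecutive points beyond the same 2σ limit) is satisfied at point 3.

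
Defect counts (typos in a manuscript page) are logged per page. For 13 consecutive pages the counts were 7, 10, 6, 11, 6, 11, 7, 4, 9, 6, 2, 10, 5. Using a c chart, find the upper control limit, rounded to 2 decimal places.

15.30

c̄ = (7 + 10 + 6 + 11 + 6 + 11 + 7 + 4 + 9 + 6 + 2 + 10 + 5) / 13 = 94 / 13 = 7.2308
UCL = c̄ + 3√c̄ = 7.2308 + 3 × √7.2308 = 7.2308 + 3 × 2.6890 = 15.2978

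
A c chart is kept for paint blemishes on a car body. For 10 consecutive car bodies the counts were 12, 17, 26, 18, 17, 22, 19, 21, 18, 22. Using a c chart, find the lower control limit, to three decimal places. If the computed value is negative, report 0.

6.055

c̄ = (12 + 17 + 26 + 18 + 17 + 22 + 19 + 21 + 18 + 22) / 10 = 192 / 10 = 19.2000
LCL = c̄ − 3√c̄ = 19.2000 − 3 × 4.3818 = 6.0547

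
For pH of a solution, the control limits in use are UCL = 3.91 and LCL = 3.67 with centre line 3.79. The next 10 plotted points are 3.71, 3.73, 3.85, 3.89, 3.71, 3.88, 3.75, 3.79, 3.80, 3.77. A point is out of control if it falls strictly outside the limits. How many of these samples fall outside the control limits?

0

All 10 points lie within [3.67, 3.91].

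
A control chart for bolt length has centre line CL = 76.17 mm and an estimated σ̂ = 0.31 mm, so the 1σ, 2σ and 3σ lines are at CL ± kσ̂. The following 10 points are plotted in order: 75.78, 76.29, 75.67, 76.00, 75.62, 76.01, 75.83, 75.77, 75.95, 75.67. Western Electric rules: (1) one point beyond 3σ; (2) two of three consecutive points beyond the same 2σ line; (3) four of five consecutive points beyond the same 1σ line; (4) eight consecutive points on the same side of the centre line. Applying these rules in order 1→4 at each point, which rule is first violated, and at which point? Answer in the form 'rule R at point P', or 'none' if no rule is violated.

Zone of each point (C = within 1σ̂, B = 1σ̂–2σ̂, A = 2σ̂–3σ̂, * = beyond 3σ̂; sign = side of CL): 1:-B, 2:+C, 3:-B, 4:-C, 5:-B, 6:-C, 7:-B, 8:-B, 9:-C, 10:-B
Rule 4 (eight consecutive points on the same side of the centre line) is satisfied at point 10.

rule 4 at point 10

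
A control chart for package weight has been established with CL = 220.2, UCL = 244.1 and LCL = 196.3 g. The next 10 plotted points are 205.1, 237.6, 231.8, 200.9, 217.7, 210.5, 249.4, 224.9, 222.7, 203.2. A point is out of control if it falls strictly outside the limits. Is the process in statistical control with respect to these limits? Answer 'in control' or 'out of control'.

out of control

Compare each point to [196.3, 244.1]: sample 7 = 249.4 > UCL.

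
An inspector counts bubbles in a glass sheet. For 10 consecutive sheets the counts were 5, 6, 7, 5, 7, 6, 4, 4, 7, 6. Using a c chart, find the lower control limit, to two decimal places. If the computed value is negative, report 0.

c̄ = (5 + 6 + 7 + 5 + 7 + 6 + 4 + 4 + 7 + 6) / 10 = 57 / 10 = 5.7000
LCL = c̄ − 3√c̄ = 5.7000 − 3 × 2.3875 = -1.4624 → 0 (cannot be negative)

0.00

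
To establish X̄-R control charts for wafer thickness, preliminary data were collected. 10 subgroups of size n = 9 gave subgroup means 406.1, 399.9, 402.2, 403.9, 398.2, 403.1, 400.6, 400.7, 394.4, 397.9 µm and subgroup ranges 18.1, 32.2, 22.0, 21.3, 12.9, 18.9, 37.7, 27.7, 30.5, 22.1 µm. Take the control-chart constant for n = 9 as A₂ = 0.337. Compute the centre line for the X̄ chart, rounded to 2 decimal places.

X̄̄ = (406.1 + 399.9 + 402.2 + 403.9 + 398.2 + 403.1 + 400.6 + 400.7 + 394.4 + 397.9) / 10 = 4007.0000 / 10 = 400.7000
CL = X̄̄ = 400.7000

400.70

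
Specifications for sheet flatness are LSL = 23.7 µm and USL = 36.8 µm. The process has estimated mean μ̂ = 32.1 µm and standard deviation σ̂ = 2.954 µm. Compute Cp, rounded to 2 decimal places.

Cp = (USL − LSL) / (6σ̂) = (36.8 − 23.7) / (6 × 2.954) = 13.1000 / 17.7240 = 0.7391

0.74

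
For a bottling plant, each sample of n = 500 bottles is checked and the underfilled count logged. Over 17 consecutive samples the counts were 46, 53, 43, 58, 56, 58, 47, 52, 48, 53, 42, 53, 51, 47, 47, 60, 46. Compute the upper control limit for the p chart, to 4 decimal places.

0.1416

p̄ = Σdᵢ / (k·n) = 860 / (17 × 500) = 0.10118
UCL = p̄ + 3·√(p̄(1−p̄)/n) = 0.10118 + 3 × √(0.10118×0.89882/500) = 0.10118 + 3 × 0.01349 = 0.14164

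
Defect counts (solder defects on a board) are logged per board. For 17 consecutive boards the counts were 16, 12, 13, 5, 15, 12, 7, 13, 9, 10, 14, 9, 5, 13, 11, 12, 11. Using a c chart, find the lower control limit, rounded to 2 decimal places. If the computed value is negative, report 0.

c̄ = (16 + 12 + 13 + 5 + 15 + 12 + 7 + 13 + 9 + 10 + 14 + 9 + 5 + 13 + 11 + 12 + 11) / 17 = 187 / 17 = 11.0000
LCL = c̄ − 3√c̄ = 11.0000 − 3 × 3.3166 = 1.0501

1.05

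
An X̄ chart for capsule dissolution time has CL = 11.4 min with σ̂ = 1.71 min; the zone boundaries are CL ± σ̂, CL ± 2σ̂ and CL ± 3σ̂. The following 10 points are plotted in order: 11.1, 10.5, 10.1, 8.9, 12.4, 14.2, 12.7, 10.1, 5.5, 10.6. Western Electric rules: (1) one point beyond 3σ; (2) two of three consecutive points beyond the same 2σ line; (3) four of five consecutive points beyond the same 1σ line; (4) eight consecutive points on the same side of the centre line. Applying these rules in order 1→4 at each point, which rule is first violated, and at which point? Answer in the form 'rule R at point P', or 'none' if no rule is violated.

rule 1 at point 9

Zone of each point (C = within 1σ̂, B = 1σ̂–2σ̂, A = 2σ̂–3σ̂, * = beyond 3σ̂; sign = side of CL): 1:-C, 2:-C, 3:-C, 4:-B, 5:+C, 6:+B, 7:+C, 8:-C, 9:-*, 10:-C
Rule 1 (one point beyond the 3σ limits) is satisfied at point 9.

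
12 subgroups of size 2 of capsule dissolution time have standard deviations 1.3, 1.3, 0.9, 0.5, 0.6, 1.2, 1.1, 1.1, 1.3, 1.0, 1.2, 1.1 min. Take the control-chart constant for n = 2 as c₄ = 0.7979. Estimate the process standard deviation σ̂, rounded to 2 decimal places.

1.32

s̄ = (1.3 + 1.3 + 0.9 + 0.5 + 0.6 + 1.2 + 1.1 + 1.1 + 1.3 + 1.0 + 1.2 + 1.1) / 12 = 1.0500
σ̂ = s̄ / c₄ = 1.0500 / 0.7979 = 1.3160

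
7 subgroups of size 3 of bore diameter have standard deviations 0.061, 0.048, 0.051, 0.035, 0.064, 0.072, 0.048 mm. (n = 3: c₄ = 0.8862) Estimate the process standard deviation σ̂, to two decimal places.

s̄ = (0.061 + 0.048 + 0.051 + 0.035 + 0.064 + 0.072 + 0.048) / 7 = 0.0541
σ̂ = s̄ / c₄ = 0.0541 / 0.8862 = 0.0611

0.06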